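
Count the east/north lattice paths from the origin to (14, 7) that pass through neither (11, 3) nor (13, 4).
Number of paths = 98388

Inclusion–exclusion. Total paths: C(21, 14) = 116280. Through P₁: C(14, 11)·C(7, 3) = 12740. Through P₂: C(17, 13)·C(4, 1) = 9520. Since P₁ is strictly southwest of P₂, a monotone path through both must visit P₁ then P₂; paths through both = C(14, 11)·C(3, 2)·C(4, 1) = 4368. Avoid both = 116280 − 12740 − 9520 + 4368 = 98388.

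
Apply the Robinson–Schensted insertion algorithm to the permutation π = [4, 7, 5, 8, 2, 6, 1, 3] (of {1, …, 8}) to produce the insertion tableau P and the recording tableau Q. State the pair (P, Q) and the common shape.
P = [1, 3, 6] / [2, 5] / [4, 8] / [7];  Q = [1, 2, 4] / [3, 6] / [5, 8] / [7];  common shape = (3, 2, 2, 1)

Row-insert the values π_1, π_2, … into P one at a time, bumping the leftmost entry strictly greater than the inserted value down to the next row. The recording tableau Q records, in position (i, j), the step at which that cell was added to P.
  Insert 4 (step 1): P = [4];  Q = [1]
  Insert 7 (step 2): P = [4, 7];  Q = [1, 2]
  Insert 5 (step 3): P = [4, 5] / [7];  Q = [1, 2] / [3]
  Insert 8 (step 4): P = [4, 5, 8] / [7];  Q = [1, 2, 4] / [3]
  Insert 2 (step 5): P = [2, 5, 8] / [4] / [7];  Q = [1, 2, 4] / [3] / [5]
  Insert 6 (step 6): P = [2, 5, 6] / [4, 8] / [7];  Q = [1, 2, 4] / [3, 6] / [5]
  Insert 1 (step 7): P = [1, 5, 6] / [2, 8] / [4] / [7];  Q = [1, 2, 4] / [3, 6] / [5] / [7]
  Insert 3 (step 8): P = [1, 3, 6] / [2, 5] / [4, 8] / [7];  Q = [1, 2, 4] / [3, 6] / [5, 8] / [7]
Final shape: (3, 2, 2, 1).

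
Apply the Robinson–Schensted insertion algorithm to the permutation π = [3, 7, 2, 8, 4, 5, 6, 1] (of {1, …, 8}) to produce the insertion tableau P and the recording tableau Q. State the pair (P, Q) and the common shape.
P = [1, 4, 5, 6] / [2, 7, 8] / [3];  Q = [1, 2, 4, 7] / [3, 5, 6] / [8];  common shape = (4, 3, 1)

Row-insert the values π_1, π_2, … into P one at a time, bumping the leftmost entry strictly greater than the inserted value down to the next row. The recording tableau Q records, in position (i, j), the step at which that cell was added to P.
  Insert 3 (step 1): P = [3];  Q = [1]
  Insert 7 (step 2): P = [3, 7];  Q = [1, 2]
  Insert 2 (step 3): P = [2, 7] / [3];  Q = [1, 2] / [3]
  Insert 8 (step 4): P = [2, 7, 8] / [3];  Q = [1, 2, 4] / [3]
  Insert 4 (step 5): P = [2, 4, 8] / [3, 7];  Q = [1, 2, 4] / [3, 5]
  Insert 5 (step 6): P = [2, 4, 5] / [3, 7, 8];  Q = [1, 2, 4] / [3, 5, 6]
  Insert 6 (step 7): P = [2, 4, 5, 6] / [3, 7, 8];  Q = [1, 2, 4, 7] / [3, 5, 6]
  Insert 1 (step 8): P = [1, 4, 5, 6] / [2, 7, 8] / [3];  Q = [1, 2, 4, 7] / [3, 5, 6] / [8]
Final shape: (4, 3, 1).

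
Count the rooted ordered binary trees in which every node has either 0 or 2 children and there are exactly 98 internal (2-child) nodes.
C_98 = 57743358069601357782187700608042856334020731624756611000

These full binary trees are counted by the Catalan number C_n = (1/(n + 1)) · C(2n, n). For n = 98: C_98 = (1/99) · C(196, 98) = 5716592448890534420436582360196242777068052430850904489000/99 = 57743358069601357782187700608042856334020731624756611000.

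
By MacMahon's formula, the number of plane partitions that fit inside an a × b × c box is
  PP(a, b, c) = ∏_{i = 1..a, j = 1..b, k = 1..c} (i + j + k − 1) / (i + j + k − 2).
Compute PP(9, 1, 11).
PP(9, 1, 11) = 167960

Evaluate the triple product over i = 1..9, j = 1..1, k = 1..11. The factors are (2/1) · (3/2) · (4/3) · (5/4) · (6/5) · (7/6) · (8/7) · (9/8) · … (99 factors total). The numerators and denominators telescope so the product is an integer; carrying out the multiplication exactly gives PP(9, 1, 11) = 167960.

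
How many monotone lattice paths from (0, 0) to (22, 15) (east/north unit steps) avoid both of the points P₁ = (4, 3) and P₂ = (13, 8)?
Number of paths = 4810612085

Inclusion–exclusion. Total paths: C(37, 22) = 9364199760. Through P₁: C(7, 4)·C(30, 18) = 3027262875. Through P₂: C(21, 13)·C(16, 9) = 2327925600. Since P₁ is strictly southwest of P₂, a monotone path through both must visit P₁ then P₂; paths through both = C(7, 4)·C(14, 9)·C(16, 9) = 801600800. Avoid both = 9364199760 − 3027262875 − 2327925600 + 801600800 = 4810612085.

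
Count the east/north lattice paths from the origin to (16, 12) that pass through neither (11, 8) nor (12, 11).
Number of paths = 15649673

Inclusion–exclusion. Total paths: C(28, 16) = 30421755. Through P₁: C(19, 11)·C(9, 5) = 9523332. Through P₂: C(23, 12)·C(5, 4) = 6760390. Since P₁ is strictly southwest of P₂, a monotone path through both must visit P₁ then P₂; paths through both = C(19, 11)·C(4, 1)·C(5, 4) = 1511640. Avoid both = 30421755 − 9523332 − 6760390 + 1511640 = 15649673.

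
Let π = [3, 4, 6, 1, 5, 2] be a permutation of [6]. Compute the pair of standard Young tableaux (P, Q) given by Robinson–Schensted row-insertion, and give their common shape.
P = [1, 2, 5] / [3, 4] / [6];  Q = [1, 2, 3] / [4, 5] / [6];  common shape = (3, 2, 1)

Row-insert the values π_1, π_2, … into P one at a time, bumping the leftmost entry strictly greater than the inserted value down to the next row. The recording tableau Q records, in position (i, j), the step at which that cell was added to P.
  Insert 3 (step 1): P = [3];  Q = [1]
  Insert 4 (step 2): P = [3, 4];  Q = [1, 2]
  Insert 6 (step 3): P = [3, 4, 6];  Q = [1, 2, 3]
  Insert 1 (step 4): P = [1, 4, 6] / [3];  Q = [1, 2, 3] / [4]
  Insert 5 (step 5): P = [1, 4, 5] / [3, 6];  Q = [1, 2, 3] / [4, 5]
  Insert 2 (step 6): P = [1, 2, 5] / [3, 4] / [6];  Q = [1, 2, 3] / [4, 5] / [6]
Final shape: (3, 2, 1).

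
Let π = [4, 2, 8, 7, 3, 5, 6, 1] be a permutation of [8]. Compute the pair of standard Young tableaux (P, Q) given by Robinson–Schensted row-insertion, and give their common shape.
P = [1, 3, 5, 6] / [2, 7] / [4] / [8];  Q = [1, 3, 6, 7] / [2, 4] / [5] / [8];  common shape = (4, 2, 1, 1)

Row-insert the values π_1, π_2, … into P one at a time, bumping the leftmost entry strictly greater than the inserted value down to the next row. The recording tableau Q records, in position (i, j), the step at which that cell was added to P.
  Insert 4 (step 1): P = [4];  Q = [1]
  Insert 2 (step 2): P = [2] / [4];  Q = [1] / [2]
  Insert 8 (step 3): P = [2, 8] / [4];  Q = [1, 3] / [2]
  Insert 7 (step 4): P = [2, 7] / [4, 8];  Q = [1, 3] / [2, 4]
  Insert 3 (step 5): P = [2, 3] / [4, 7] / [8];  Q = [1, 3] / [2, 4] / [5]
  Insert 5 (step 6): P = [2, 3, 5] / [4, 7] / [8];  Q = [1, 3, 6] / [2, 4] / [5]
  Insert 6 (step 7): P = [2, 3, 5, 6] / [4, 7] / [8];  Q = [1, 3, 6, 7] / [2, 4] / [5]
  Insert 1 (step 8): P = [1, 3, 5, 6] / [2, 7] / [4] / [8];  Q = [1, 3, 6, 7] / [2, 4] / [5] / [8]
Final shape: (4, 2, 1, 1).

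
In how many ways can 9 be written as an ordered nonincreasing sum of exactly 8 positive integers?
p(9, 8 parts) = 1

Partitions of n into exactly k parts ↔ partitions of n − k into at most k parts (subtract 1 from each part). For n = 9, k = 8, the partitions are: 2+1+1+1+1+1+1+1. Count = 1.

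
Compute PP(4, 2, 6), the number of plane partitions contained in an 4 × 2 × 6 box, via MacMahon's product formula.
PP(4, 2, 6) = 13860

Evaluate the triple product over i = 1..4, j = 1..2, k = 1..6. The factors are (2/1) · (3/2) · (4/3) · (5/4) · (6/5) · (7/6) · (3/2) · (4/3) · … (48 factors total). The numerators and denominators telescope so the product is an integer; carrying out the multiplication exactly gives PP(4, 2, 6) = 13860.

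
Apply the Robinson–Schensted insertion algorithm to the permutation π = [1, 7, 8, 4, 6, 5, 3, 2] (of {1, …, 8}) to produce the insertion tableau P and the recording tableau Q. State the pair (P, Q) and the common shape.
P = [1, 2, 5] / [3, 8] / [4] / [6] / [7];  Q = [1, 2, 3] / [4, 5] / [6] / [7] / [8];  common shape = (3, 2, 1, 1, 1)

Row-insert the values π_1, π_2, … into P one at a time, bumping the leftmost entry strictly greater than the inserted value down to the next row. The recording tableau Q records, in position (i, j), the step at which that cell was added to P.
  Insert 1 (step 1): P = [1];  Q = [1]
  Insert 7 (step 2): P = [1, 7];  Q = [1, 2]
  Insert 8 (step 3): P = [1, 7, 8];  Q = [1, 2, 3]
  Insert 4 (step 4): P = [1, 4, 8] / [7];  Q = [1, 2, 3] / [4]
  Insert 6 (step 5): P = [1, 4, 6] / [7, 8];  Q = [1, 2, 3] / [4, 5]
  Insert 5 (step 6): P = [1, 4, 5] / [6, 8] / [7];  Q = [1, 2, 3] / [4, 5] / [6]
  Insert 3 (step 7): P = [1, 3, 5] / [4, 8] / [6] / [7];  Q = [1, 2, 3] / [4, 5] / [6] / [7]
  Insert 2 (step 8): P = [1, 2, 5] / [3, 8] / [4] / [6] / [7];  Q = [1, 2, 3] / [4, 5] / [6] / [7] / [8]
Final shape: (3, 2, 1, 1, 1).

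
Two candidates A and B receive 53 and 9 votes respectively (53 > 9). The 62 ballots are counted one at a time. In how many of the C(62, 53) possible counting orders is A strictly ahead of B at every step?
Strict-lead orderings = 14396935740

Total orderings of the 62 votes with 53 for A: C(62, 53) = 20286591270. By the Bertrand ballot formula (Cycle Lemma / reflection principle), the number of orderings in which A is strictly ahead of B throughout is (p − q)/(p + q) · C(p + q, p) = (53 − 9)/(53 + 9) · 20286591270 = 14396935740.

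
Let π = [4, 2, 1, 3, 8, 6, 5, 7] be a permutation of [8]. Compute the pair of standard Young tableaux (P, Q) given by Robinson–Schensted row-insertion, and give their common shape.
P = [1, 3, 5, 7] / [2, 6] / [4, 8];  Q = [1, 4, 5, 8] / [2, 6] / [3, 7];  common shape = (4, 2, 2)

Row-insert the values π_1, π_2, … into P one at a time, bumping the leftmost entry strictly greater than the inserted value down to the next row. The recording tableau Q records, in position (i, j), the step at which that cell was added to P.
  Insert 4 (step 1): P = [4];  Q = [1]
  Insert 2 (step 2): P = [2] / [4];  Q = [1] / [2]
  Insert 1 (step 3): P = [1] / [2] / [4];  Q = [1] / [2] / [3]
  Insert 3 (step 4): P = [1, 3] / [2] / [4];  Q = [1, 4] / [2] / [3]
  Insert 8 (step 5): P = [1, 3, 8] / [2] / [4];  Q = [1, 4, 5] / [2] / [3]
  Insert 6 (step 6): P = [1, 3, 6] / [2, 8] / [4];  Q = [1, 4, 5] / [2, 6] / [3]
  Insert 5 (step 7): P = [1, 3, 5] / [2, 6] / [4, 8];  Q = [1, 4, 5] / [2, 6] / [3, 7]
  Insert 7 (step 8): P = [1, 3, 5, 7] / [2, 6] / [4, 8];  Q = [1, 4, 5, 8] / [2, 6] / [3, 7]
Final shape: (4, 2, 2).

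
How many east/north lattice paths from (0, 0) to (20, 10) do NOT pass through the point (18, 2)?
Number of paths = 30036465

Total paths from (0, 0) to (20, 10): C(30, 20) = 30045015. Paths through (18, 2): (paths (0, 0) → (18, 2)) × (paths (18, 2) → (20, 10)) = C(20, 18) · C(10, 2) = 190 · 45 = 8550. Avoidance count = 30045015 − 8550 = 30036465.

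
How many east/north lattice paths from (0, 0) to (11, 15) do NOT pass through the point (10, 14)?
Number of paths = 3803648

Total paths from (0, 0) to (11, 15): C(26, 11) = 7726160. Paths through (10, 14): (paths (0, 0) → (10, 14)) × (paths (10, 14) → (11, 15)) = C(24, 10) · C(2, 1) = 1961256 · 2 = 3922512. Avoidance count = 7726160 − 3922512 = 3803648.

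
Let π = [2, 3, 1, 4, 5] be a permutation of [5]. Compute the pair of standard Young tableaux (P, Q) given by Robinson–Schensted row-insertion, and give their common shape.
P = [1, 3, 4, 5] / [2];  Q = [1, 2, 4, 5] / [3];  common shape = (4, 1)

Row-insert the values π_1, π_2, … into P one at a time, bumping the leftmost entry strictly greater than the inserted value down to the next row. The recording tableau Q records, in position (i, j), the step at which that cell was added to P.
  Insert 2 (step 1): P = [2];  Q = [1]
  Insert 3 (step 2): P = [2, 3];  Q = [1, 2]
  Insert 1 (step 3): P = [1, 3] / [2];  Q = [1, 2] / [3]
  Insert 4 (step 4): P = [1, 3, 4] / [2];  Q = [1, 2, 4] / [3]
  Insert 5 (step 5): P = [1, 3, 4, 5] / [2];  Q = [1, 2, 4, 5] / [3]
Final shape: (4, 1).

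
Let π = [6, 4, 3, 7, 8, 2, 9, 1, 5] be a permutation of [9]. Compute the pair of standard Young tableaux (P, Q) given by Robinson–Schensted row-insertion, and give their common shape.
P = [1, 5, 8, 9] / [2, 7] / [3] / [4] / [6];  Q = [1, 4, 5, 7] / [2, 9] / [3] / [6] / [8];  common shape = (4, 2, 1, 1, 1)

Row-insert the values π_1, π_2, … into P one at a time, bumping the leftmost entry strictly greater than the inserted value down to the next row. The recording tableau Q records, in position (i, j), the step at which that cell was added to P.
  Insert 6 (step 1): P = [6];  Q = [1]
  Insert 4 (step 2): P = [4] / [6];  Q = [1] / [2]
  Insert 3 (step 3): P = [3] / [4] / [6];  Q = [1] / [2] / [3]
  Insert 7 (step 4): P = [3, 7] / [4] / [6];  Q = [1, 4] / [2] / [3]
  Insert 8 (step 5): P = [3, 7, 8] / [4] / [6];  Q = [1, 4, 5] / [2] / [3]
  Insert 2 (step 6): P = [2, 7, 8] / [3] / [4] / [6];  Q = [1, 4, 5] / [2] / [3] / [6]
  Insert 9 (step 7): P = [2, 7, 8, 9] / [3] / [4] / [6];  Q = [1, 4, 5, 7] / [2] / [3] / [6]
  Insert 1 (step 8): P = [1, 7, 8, 9] / [2] / [3] / [4] / [6];  Q = [1, 4, 5, 7] / [2] / [3] / [6] / [8]
  Insert 5 (step 9): P = [1, 5, 8, 9] / [2, 7] / [3] / [4] / [6];  Q = [1, 4, 5, 7] / [2, 9] / [3] / [6] / [8]
Final shape: (4, 2, 1, 1, 1).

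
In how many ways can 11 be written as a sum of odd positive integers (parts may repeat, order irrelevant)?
p_odd(11) = 12

Partitions of 11 using only odd parts 1, 3, 5, …: 11, 9+1+1, 7+3+1, 7+1+1+1+1, 5+5+1, 5+3+3, 5+3+1+1+1, 5+1+1+1+1+1+1, 3+3+3+1+1, 3+3+1+1+1+1+1, 3+1+1+1+1+1+1+1+1, 1+1+1+1+1+1+1+1+1+1+1. There are 12. (Euler: this equals q(11), the number of distinct-part partitions.)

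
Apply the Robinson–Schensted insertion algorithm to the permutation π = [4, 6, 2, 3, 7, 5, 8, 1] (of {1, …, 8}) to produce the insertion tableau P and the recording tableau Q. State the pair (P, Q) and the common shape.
P = [1, 3, 5, 8] / [2, 6, 7] / [4];  Q = [1, 2, 5, 7] / [3, 4, 6] / [8];  common shape = (4, 3, 1)

Row-insert the values π_1, π_2, … into P one at a time, bumping the leftmost entry strictly greater than the inserted value down to the next row. The recording tableau Q records, in position (i, j), the step at which that cell was added to P.
  Insert 4 (step 1): P = [4];  Q = [1]
  Insert 6 (step 2): P = [4, 6];  Q = [1, 2]
  Insert 2 (step 3): P = [2, 6] / [4];  Q = [1, 2] / [3]
  Insert 3 (step 4): P = [2, 3] / [4, 6];  Q = [1, 2] / [3, 4]
  Insert 7 (step 5): P = [2, 3, 7] / [4, 6];  Q = [1, 2, 5] / [3, 4]
  Insert 5 (step 6): P = [2, 3, 5] / [4, 6, 7];  Q = [1, 2, 5] / [3, 4, 6]
  Insert 8 (step 7): P = [2, 3, 5, 8] / [4, 6, 7];  Q = [1, 2, 5, 7] / [3, 4, 6]
  Insert 1 (step 8): P = [1, 3, 5, 8] / [2, 6, 7] / [4];  Q = [1, 2, 5, 7] / [3, 4, 6] / [8]
Final shape: (4, 3, 1).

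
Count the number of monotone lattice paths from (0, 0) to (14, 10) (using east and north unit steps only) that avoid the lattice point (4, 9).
Number of paths = 1953391

Total paths from (0, 0) to (14, 10): C(24, 14) = 1961256. Paths through (4, 9): (paths (0, 0) → (4, 9)) × (paths (4, 9) → (14, 10)) = C(13, 4) · C(11, 10) = 715 · 11 = 7865. Avoidance count = 1961256 − 7865 = 1953391.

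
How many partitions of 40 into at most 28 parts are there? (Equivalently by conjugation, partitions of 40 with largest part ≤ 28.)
p(40, parts ≤ 28) = 37143

Use the recurrence p(n, m) = p(n, m−1) + p(n−m, m): either the largest part is < m (count p(n, m−1)) or the largest part is exactly m (remove one copy of m, count p(n−m, m)). With p(0, ·) = 1 this gives p(40, parts ≤ 28) = 37143. (By conjugating Young diagrams, this also counts partitions of 40 into at most 28 parts.)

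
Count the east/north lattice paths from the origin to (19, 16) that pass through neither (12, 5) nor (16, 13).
Number of paths = 2566984938

Inclusion–exclusion. Total paths: C(35, 19) = 4059928950. Through P₁: C(17, 12)·C(18, 7) = 196926912. Through P₂: C(29, 16)·C(6, 3) = 1357278300. Since P₁ is strictly southwest of P₂, a monotone path through both must visit P₁ then P₂; paths through both = C(17, 12)·C(12, 4)·C(6, 3) = 61261200. Avoid both = 4059928950 − 196926912 − 1357278300 + 61261200 = 2566984938.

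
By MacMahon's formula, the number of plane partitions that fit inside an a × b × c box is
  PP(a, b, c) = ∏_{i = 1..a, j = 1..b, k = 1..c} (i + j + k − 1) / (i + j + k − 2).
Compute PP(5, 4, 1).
PP(5, 4, 1) = 126

Evaluate the triple product over i = 1..5, j = 1..4, k = 1..1. The factors are (2/1) · (3/2) · (4/3) · (5/4) · (3/2) · (4/3) · (5/4) · (6/5) · … (20 factors total). The numerators and denominators telescope so the product is an integer; carrying out the multiplication exactly gives PP(5, 4, 1) = 126.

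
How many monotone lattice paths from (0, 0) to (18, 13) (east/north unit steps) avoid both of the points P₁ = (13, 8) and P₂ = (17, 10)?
Number of paths = 133437855

Inclusion–exclusion. Total paths: C(31, 18) = 206253075. Through P₁: C(21, 13)·C(10, 5) = 51279480. Through P₂: C(27, 17)·C(4, 1) = 33745140. Since P₁ is strictly southwest of P₂, a monotone path through both must visit P₁ then P₂; paths through both = C(21, 13)·C(6, 4)·C(4, 1) = 12209400. Avoid both = 206253075 − 51279480 − 33745140 + 12209400 = 133437855.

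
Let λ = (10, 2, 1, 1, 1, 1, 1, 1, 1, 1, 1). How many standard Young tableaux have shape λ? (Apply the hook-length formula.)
# SYT of shape (10, 2, 1, 1, 1, 1, 1, 1, 1, 1, 1) = 1587222

Hook-length formula: f^λ = n! / Π hook(c), product over all cells c of the Young diagram. For λ = (10, 2, 1, 1, 1, 1, 1, 1, 1, 1, 1), n = 21 boxes. Hook lengths by row (left-to-right, top-to-bottom): [20, 10, 8, 7, 6, 5, 4, 3, 2, 1]; [11, 1]; [9]; [8]; [7]; [6]; [5]; [4]; [3]; [2]; [1]. Product of hooks = 32188907520000. So f^λ = 21! / 32188907520000 = 51090942171709440000 / 32188907520000 = 1587222.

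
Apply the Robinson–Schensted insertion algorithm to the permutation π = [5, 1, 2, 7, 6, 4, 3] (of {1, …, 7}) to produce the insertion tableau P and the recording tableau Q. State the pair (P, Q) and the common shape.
P = [1, 2, 3] / [4, 6] / [5] / [7];  Q = [1, 3, 4] / [2, 5] / [6] / [7];  common shape = (3, 2, 1, 1)

Row-insert the values π_1, π_2, … into P one at a time, bumping the leftmost entry strictly greater than the inserted value down to the next row. The recording tableau Q records, in position (i, j), the step at which that cell was added to P.
  Insert 5 (step 1): P = [5];  Q = [1]
  Insert 1 (step 2): P = [1] / [5];  Q = [1] / [2]
  Insert 2 (step 3): P = [1, 2] / [5];  Q = [1, 3] / [2]
  Insert 7 (step 4): P = [1, 2, 7] / [5];  Q = [1, 3, 4] / [2]
  Insert 6 (step 5): P = [1, 2, 6] / [5, 7];  Q = [1, 3, 4] / [2, 5]
  Insert 4 (step 6): P = [1, 2, 4] / [5, 6] / [7];  Q = [1, 3, 4] / [2, 5] / [6]
  Insert 3 (step 7): P = [1, 2, 3] / [4, 6] / [5] / [7];  Q = [1, 3, 4] / [2, 5] / [6] / [7]
Final shape: (3, 2, 1, 1).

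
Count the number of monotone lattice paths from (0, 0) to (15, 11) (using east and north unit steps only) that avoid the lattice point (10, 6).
Number of paths = 5708144

Total paths from (0, 0) to (15, 11): C(26, 15) = 7726160. Paths through (10, 6): (paths (0, 0) → (10, 6)) × (paths (10, 6) → (15, 11)) = C(16, 10) · C(10, 5) = 8008 · 252 = 2018016. Avoidance count = 7726160 − 2018016 = 5708144.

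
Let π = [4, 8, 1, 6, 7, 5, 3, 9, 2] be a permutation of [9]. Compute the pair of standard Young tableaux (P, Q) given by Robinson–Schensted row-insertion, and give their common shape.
P = [1, 2, 7, 9] / [3, 5] / [4] / [6] / [8];  Q = [1, 2, 5, 8] / [3, 4] / [6] / [7] / [9];  common shape = (4, 2, 1, 1, 1)

Row-insert the values π_1, π_2, … into P one at a time, bumping the leftmost entry strictly greater than the inserted value down to the next row. The recording tableau Q records, in position (i, j), the step at which that cell was added to P.
  Insert 4 (step 1): P = [4];  Q = [1]
  Insert 8 (step 2): P = [4, 8];  Q = [1, 2]
  Insert 1 (step 3): P = [1, 8] / [4];  Q = [1, 2] / [3]
  Insert 6 (step 4): P = [1, 6] / [4, 8];  Q = [1, 2] / [3, 4]
  Insert 7 (step 5): P = [1, 6, 7] / [4, 8];  Q = [1, 2, 5] / [3, 4]
  Insert 5 (step 6): P = [1, 5, 7] / [4, 6] / [8];  Q = [1, 2, 5] / [3, 4] / [6]
  Insert 3 (step 7): P = [1, 3, 7] / [4, 5] / [6] / [8];  Q = [1, 2, 5] / [3, 4] / [6] / [7]
  Insert 9 (step 8): P = [1, 3, 7, 9] / [4, 5] / [6] / [8];  Q = [1, 2, 5, 8] / [3, 4] / [6] / [7]
  Insert 2 (step 9): P = [1, 2, 7, 9] / [3, 5] / [4] / [6] / [8];  Q = [1, 2, 5, 8] / [3, 4] / [6] / [7] / [9]
Final shape: (4, 2, 1, 1, 1).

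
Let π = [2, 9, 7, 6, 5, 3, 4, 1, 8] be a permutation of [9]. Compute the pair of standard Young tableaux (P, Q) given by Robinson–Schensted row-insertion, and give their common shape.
P = [1, 3, 4, 8] / [2] / [5] / [6] / [7] / [9];  Q = [1, 2, 7, 9] / [3] / [4] / [5] / [6] / [8];  common shape = (4, 1, 1, 1, 1, 1)

Row-insert the values π_1, π_2, … into P one at a time, bumping the leftmost entry strictly greater than the inserted value down to the next row. The recording tableau Q records, in position (i, j), the step at which that cell was added to P.
  Insert 2 (step 1): P = [2];  Q = [1]
  Insert 9 (step 2): P = [2, 9];  Q = [1, 2]
  Insert 7 (step 3): P = [2, 7] / [9];  Q = [1, 2] / [3]
  Insert 6 (step 4): P = [2, 6] / [7] / [9];  Q = [1, 2] / [3] / [4]
  Insert 5 (step 5): P = [2, 5] / [6] / [7] / [9];  Q = [1, 2] / [3] / [4] / [5]
  Insert 3 (step 6): P = [2, 3] / [5] / [6] / [7] / [9];  Q = [1, 2] / [3] / [4] / [5] / [6]
  Insert 4 (step 7): P = [2, 3, 4] / [5] / [6] / [7] / [9];  Q = [1, 2, 7] / [3] / [4] / [5] / [6]
  Insert 1 (step 8): P = [1, 3, 4] / [2] / [5] / [6] / [7] / [9];  Q = [1, 2, 7] / [3] / [4] / [5] / [6] / [8]
  Insert 8 (step 9): P = [1, 3, 4, 8] / [2] / [5] / [6] / [7] / [9];  Q = [1, 2, 7, 9] / [3] / [4] / [5] / [6] / [8]
Final shape: (4, 1, 1, 1, 1, 1).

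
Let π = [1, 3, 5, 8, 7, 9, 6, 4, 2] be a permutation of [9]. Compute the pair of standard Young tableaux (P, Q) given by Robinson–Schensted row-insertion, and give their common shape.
P = [1, 2, 4, 6, 9] / [3] / [5] / [7] / [8];  Q = [1, 2, 3, 4, 6] / [5] / [7] / [8] / [9];  common shape = (5, 1, 1, 1, 1)

Row-insert the values π_1, π_2, … into P one at a time, bumping the leftmost entry strictly greater than the inserted value down to the next row. The recording tableau Q records, in position (i, j), the step at which that cell was added to P.
  Insert 1 (step 1): P = [1];  Q = [1]
  Insert 3 (step 2): P = [1, 3];  Q = [1, 2]
  Insert 5 (step 3): P = [1, 3, 5];  Q = [1, 2, 3]
  Insert 8 (step 4): P = [1, 3, 5, 8];  Q = [1, 2, 3, 4]
  Insert 7 (step 5): P = [1, 3, 5, 7] / [8];  Q = [1, 2, 3, 4] / [5]
  Insert 9 (step 6): P = [1, 3, 5, 7, 9] / [8];  Q = [1, 2, 3, 4, 6] / [5]
  Insert 6 (step 7): P = [1, 3, 5, 6, 9] / [7] / [8];  Q = [1, 2, 3, 4, 6] / [5] / [7]
  Insert 4 (step 8): P = [1, 3, 4, 6, 9] / [5] / [7] / [8];  Q = [1, 2, 3, 4, 6] / [5] / [7] / [8]
  Insert 2 (step 9): P = [1, 2, 4, 6, 9] / [3] / [5] / [7] / [8];  Q = [1, 2, 3, 4, 6] / [5] / [7] / [8] / [9]
Final shape: (5, 1, 1, 1, 1).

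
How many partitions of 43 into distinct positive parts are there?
q(43) = 1610

A partition into distinct parts is a strictly decreasing sequence summing to n. The recurrence d(n, m) = d(n, m−1) + d(n−m, m−1) (use part m at most once) with q(n) = d(n, n) gives q(43) = 1610. (Euler's theorem: # distinct-part partitions = # odd-part partitions.)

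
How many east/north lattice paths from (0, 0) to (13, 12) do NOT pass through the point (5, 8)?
Number of paths = 4563235

Total paths from (0, 0) to (13, 12): C(25, 13) = 5200300. Paths through (5, 8): (paths (0, 0) → (5, 8)) × (paths (5, 8) → (13, 12)) = C(13, 5) · C(12, 8) = 1287 · 495 = 637065. Avoidance count = 5200300 − 637065 = 4563235.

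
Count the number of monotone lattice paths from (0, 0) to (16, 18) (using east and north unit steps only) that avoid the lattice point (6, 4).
Number of paths = 1792097670

Total paths from (0, 0) to (16, 18): C(34, 16) = 2203961430. Paths through (6, 4): (paths (0, 0) → (6, 4)) × (paths (6, 4) → (16, 18)) = C(10, 6) · C(24, 10) = 210 · 1961256 = 411863760. Avoidance count = 2203961430 − 411863760 = 1792097670.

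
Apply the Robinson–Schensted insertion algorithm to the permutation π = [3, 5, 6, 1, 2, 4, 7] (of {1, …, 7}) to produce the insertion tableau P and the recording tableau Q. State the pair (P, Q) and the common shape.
P = [1, 2, 4, 7] / [3, 5, 6];  Q = [1, 2, 3, 7] / [4, 5, 6];  common shape = (4, 3)

Row-insert the values π_1, π_2, … into P one at a time, bumping the leftmost entry strictly greater than the inserted value down to the next row. The recording tableau Q records, in position (i, j), the step at which that cell was added to P.
  Insert 3 (step 1): P = [3];  Q = [1]
  Insert 5 (step 2): P = [3, 5];  Q = [1, 2]
  Insert 6 (step 3): P = [3, 5, 6];  Q = [1, 2, 3]
  Insert 1 (step 4): P = [1, 5, 6] / [3];  Q = [1, 2, 3] / [4]
  Insert 2 (step 5): P = [1, 2, 6] / [3, 5];  Q = [1, 2, 3] / [4, 5]
  Insert 4 (step 6): P = [1, 2, 4] / [3, 5, 6];  Q = [1, 2, 3] / [4, 5, 6]
  Insert 7 (step 7): P = [1, 2, 4, 7] / [3, 5, 6];  Q = [1, 2, 3, 7] / [4, 5, 6]
Final shape: (4, 3).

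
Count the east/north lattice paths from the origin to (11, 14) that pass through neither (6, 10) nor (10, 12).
Number of paths = 1868814

Inclusion–exclusion. Total paths: C(25, 11) = 4457400. Through P₁: C(16, 6)·C(9, 5) = 1009008. Through P₂: C(22, 10)·C(3, 1) = 1939938. Since P₁ is strictly southwest of P₂, a monotone path through both must visit P₁ then P₂; paths through both = C(16, 6)·C(6, 4)·C(3, 1) = 360360. Avoid both = 4457400 − 1009008 − 1939938 + 360360 = 1868814.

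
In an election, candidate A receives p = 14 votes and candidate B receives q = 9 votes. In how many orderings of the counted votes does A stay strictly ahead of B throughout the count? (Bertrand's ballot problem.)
Strict-lead orderings = 177650

Total orderings of the 23 votes with 14 for A: C(23, 14) = 817190. By the Bertrand ballot formula (Cycle Lemma / reflection principle), the number of orderings in which A is strictly ahead of B throughout is (p − q)/(p + q) · C(p + q, p) = (14 − 9)/(14 + 9) · 817190 = 177650.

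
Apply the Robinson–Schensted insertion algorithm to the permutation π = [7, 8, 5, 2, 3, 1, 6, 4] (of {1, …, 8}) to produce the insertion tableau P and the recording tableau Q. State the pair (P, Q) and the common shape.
P = [1, 3, 4] / [2, 6] / [5, 8] / [7];  Q = [1, 2, 7] / [3, 5] / [4, 8] / [6];  common shape = (3, 2, 2, 1)

Row-insert the values π_1, π_2, … into P one at a time, bumping the leftmost entry strictly greater than the inserted value down to the next row. The recording tableau Q records, in position (i, j), the step at which that cell was added to P.
  Insert 7 (step 1): P = [7];  Q = [1]
  Insert 8 (step 2): P = [7, 8];  Q = [1, 2]
  Insert 5 (step 3): P = [5, 8] / [7];  Q = [1, 2] / [3]
  Insert 2 (step 4): P = [2, 8] / [5] / [7];  Q = [1, 2] / [3] / [4]
  Insert 3 (step 5): P = [2, 3] / [5, 8] / [7];  Q = [1, 2] / [3, 5] / [4]
  Insert 1 (step 6): P = [1, 3] / [2, 8] / [5] / [7];  Q = [1, 2] / [3, 5] / [4] / [6]
  Insert 6 (step 7): P = [1, 3, 6] / [2, 8] / [5] / [7];  Q = [1, 2, 7] / [3, 5] / [4] / [6]
  Insert 4 (step 8): P = [1, 3, 4] / [2, 6] / [5, 8] / [7];  Q = [1, 2, 7] / [3, 5] / [4, 8] / [6]
Final shape: (3, 2, 2, 1).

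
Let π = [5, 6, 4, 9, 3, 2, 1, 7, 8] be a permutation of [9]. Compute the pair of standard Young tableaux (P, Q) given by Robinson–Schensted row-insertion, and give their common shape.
P = [1, 6, 7, 8] / [2, 9] / [3] / [4] / [5];  Q = [1, 2, 4, 9] / [3, 8] / [5] / [6] / [7];  common shape = (4, 2, 1, 1, 1)

Row-insert the values π_1, π_2, … into P one at a time, bumping the leftmost entry strictly greater than the inserted value down to the next row. The recording tableau Q records, in position (i, j), the step at which that cell was added to P.
  Insert 5 (step 1): P = [5];  Q = [1]
  Insert 6 (step 2): P = [5, 6];  Q = [1, 2]
  Insert 4 (step 3): P = [4, 6] / [5];  Q = [1, 2] / [3]
  Insert 9 (step 4): P = [4, 6, 9] / [5];  Q = [1, 2, 4] / [3]
  Insert 3 (step 5): P = [3, 6, 9] / [4] / [5];  Q = [1, 2, 4] / [3] / [5]
  Insert 2 (step 6): P = [2, 6, 9] / [3] / [4] / [5];  Q = [1, 2, 4] / [3] / [5] / [6]
  Insert 1 (step 7): P = [1, 6, 9] / [2] / [3] / [4] / [5];  Q = [1, 2, 4] / [3] / [5] / [6] / [7]
  Insert 7 (step 8): P = [1, 6, 7] / [2, 9] / [3] / [4] / [5];  Q = [1, 2, 4] / [3, 8] / [5] / [6] / [7]
  Insert 8 (step 9): P = [1, 6, 7, 8] / [2, 9] / [3] / [4] / [5];  Q = [1, 2, 4, 9] / [3, 8] / [5] / [6] / [7]
Final shape: (4, 2, 1, 1, 1).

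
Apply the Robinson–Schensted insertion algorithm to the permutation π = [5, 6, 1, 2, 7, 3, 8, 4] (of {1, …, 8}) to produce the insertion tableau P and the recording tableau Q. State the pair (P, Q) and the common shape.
P = [1, 2, 3, 4] / [5, 6, 7, 8];  Q = [1, 2, 5, 7] / [3, 4, 6, 8];  common shape = (4, 4)

Row-insert the values π_1, π_2, … into P one at a time, bumping the leftmost entry strictly greater than the inserted value down to the next row. The recording tableau Q records, in position (i, j), the step at which that cell was added to P.
  Insert 5 (step 1): P = [5];  Q = [1]
  Insert 6 (step 2): P = [5, 6];  Q = [1, 2]
  Insert 1 (step 3): P = [1, 6] / [5];  Q = [1, 2] / [3]
  Insert 2 (step 4): P = [1, 2] / [5, 6];  Q = [1, 2] / [3, 4]
  Insert 7 (step 5): P = [1, 2, 7] / [5, 6];  Q = [1, 2, 5] / [3, 4]
  Insert 3 (step 6): P = [1, 2, 3] / [5, 6, 7];  Q = [1, 2, 5] / [3, 4, 6]
  Insert 8 (step 7): P = [1, 2, 3, 8] / [5, 6, 7];  Q = [1, 2, 5, 7] / [3, 4, 6]
  Insert 4 (step 8): P = [1, 2, 3, 4] / [5, 6, 7, 8];  Q = [1, 2, 5, 7] / [3, 4, 6, 8]
Final shape: (4, 4).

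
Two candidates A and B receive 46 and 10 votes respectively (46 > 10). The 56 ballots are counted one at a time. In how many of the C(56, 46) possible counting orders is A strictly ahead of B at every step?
Strict-lead orderings = 22890247380

Total orderings of the 56 votes with 46 for A: C(56, 46) = 35607051480. By the Bertrand ballot formula (Cycle Lemma / reflection principle), the number of orderings in which A is strictly ahead of B throughout is (p − q)/(p + q) · C(p + q, p) = (46 − 10)/(46 + 10) · 35607051480 = 22890247380.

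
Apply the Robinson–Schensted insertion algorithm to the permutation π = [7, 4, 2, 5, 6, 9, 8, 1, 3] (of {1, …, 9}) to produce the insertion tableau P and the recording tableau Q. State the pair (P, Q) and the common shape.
P = [1, 3, 6, 8] / [2, 5] / [4, 9] / [7];  Q = [1, 4, 5, 6] / [2, 7] / [3, 9] / [8];  common shape = (4, 2, 2, 1)

Row-insert the values π_1, π_2, … into P one at a time, bumping the leftmost entry strictly greater than the inserted value down to the next row. The recording tableau Q records, in position (i, j), the step at which that cell was added to P.
  Insert 7 (step 1): P = [7];  Q = [1]
  Insert 4 (step 2): P = [4] / [7];  Q = [1] / [2]
  Insert 2 (step 3): P = [2] / [4] / [7];  Q = [1] / [2] / [3]
  Insert 5 (step 4): P = [2, 5] / [4] / [7];  Q = [1, 4] / [2] / [3]
  Insert 6 (step 5): P = [2, 5, 6] / [4] / [7];  Q = [1, 4, 5] / [2] / [3]
  Insert 9 (step 6): P = [2, 5, 6, 9] / [4] / [7];  Q = [1, 4, 5, 6] / [2] / [3]
  Insert 8 (step 7): P = [2, 5, 6, 8] / [4, 9] / [7];  Q = [1, 4, 5, 6] / [2, 7] / [3]
  Insert 1 (step 8): P = [1, 5, 6, 8] / [2, 9] / [4] / [7];  Q = [1, 4, 5, 6] / [2, 7] / [3] / [8]
  Insert 3 (step 9): P = [1, 3, 6, 8] / [2, 5] / [4, 9] / [7];  Q = [1, 4, 5, 6] / [2, 7] / [3, 9] / [8]
Final shape: (4, 2, 2, 1).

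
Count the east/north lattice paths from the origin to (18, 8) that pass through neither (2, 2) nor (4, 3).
Number of paths = 916921

Inclusion–exclusion. Total paths: C(26, 18) = 1562275. Through P₁: C(4, 2)·C(22, 16) = 447678. Through P₂: C(7, 4)·C(19, 14) = 406980. Since P₁ is strictly southwest of P₂, a monotone path through both must visit P₁ then P₂; paths through both = C(4, 2)·C(3, 2)·C(19, 14) = 209304. Avoid both = 1562275 − 447678 − 406980 + 209304 = 916921.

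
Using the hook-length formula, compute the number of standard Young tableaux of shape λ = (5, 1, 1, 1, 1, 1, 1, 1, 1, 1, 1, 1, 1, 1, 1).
# SYT of shape (5, 1, 1, 1, 1, 1, 1, 1, 1, 1, 1, 1, 1, 1, 1) = 3060

Hook-length formula: f^λ = n! / Π hook(c), product over all cells c of the Young diagram. For λ = (5, 1, 1, 1, 1, 1, 1, 1, 1, 1, 1, 1, 1, 1, 1), n = 19 boxes. Hook lengths by row (left-to-right, top-to-bottom): [19, 4, 3, 2, 1]; [14]; [13]; [12]; [11]; [10]; [9]; [8]; [7]; [6]; [5]; [4]; [3]; [2]; [1]. Product of hooks = 39753300787200. So f^λ = 19! / 39753300787200 = 121645100408832000 / 39753300787200 = 3060.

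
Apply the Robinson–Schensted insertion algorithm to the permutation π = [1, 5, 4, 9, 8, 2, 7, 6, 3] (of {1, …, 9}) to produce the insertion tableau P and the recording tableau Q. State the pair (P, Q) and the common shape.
P = [1, 2, 3] / [4, 6] / [5, 7] / [8] / [9];  Q = [1, 2, 4] / [3, 5] / [6, 7] / [8] / [9];  common shape = (3, 2, 2, 1, 1)

Row-insert the values π_1, π_2, … into P one at a time, bumping the leftmost entry strictly greater than the inserted value down to the next row. The recording tableau Q records, in position (i, j), the step at which that cell was added to P.
  Insert 1 (step 1): P = [1];  Q = [1]
  Insert 5 (step 2): P = [1, 5];  Q = [1, 2]
  Insert 4 (step 3): P = [1, 4] / [5];  Q = [1, 2] / [3]
  Insert 9 (step 4): P = [1, 4, 9] / [5];  Q = [1, 2, 4] / [3]
  Insert 8 (step 5): P = [1, 4, 8] / [5, 9];  Q = [1, 2, 4] / [3, 5]
  Insert 2 (step 6): P = [1, 2, 8] / [4, 9] / [5];  Q = [1, 2, 4] / [3, 5] / [6]
  Insert 7 (step 7): P = [1, 2, 7] / [4, 8] / [5, 9];  Q = [1, 2, 4] / [3, 5] / [6, 7]
  Insert 6 (step 8): P = [1, 2, 6] / [4, 7] / [5, 8] / [9];  Q = [1, 2, 4] / [3, 5] / [6, 7] / [8]
  Insert 3 (step 9): P = [1, 2, 3] / [4, 6] / [5, 7] / [8] / [9];  Q = [1, 2, 4] / [3, 5] / [6, 7] / [8] / [9]
Final shape: (3, 2, 2, 1, 1).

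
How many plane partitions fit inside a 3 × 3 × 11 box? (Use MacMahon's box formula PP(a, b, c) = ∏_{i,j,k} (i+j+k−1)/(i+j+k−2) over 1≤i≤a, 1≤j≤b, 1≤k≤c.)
PP(3, 3, 11) = 2318680

Evaluate the triple product over i = 1..3, j = 1..3, k = 1..11. The factors are (2/1) · (3/2) · (4/3) · (5/4) · (6/5) · (7/6) · (8/7) · (9/8) · … (99 factors total). The numerators and denominators telescope so the product is an integer; carrying out the multiplication exactly gives PP(3, 3, 11) = 2318680.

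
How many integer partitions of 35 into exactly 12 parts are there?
p(35, 12 parts) = 1116

Partitions of n into exactly k parts are in bijection with partitions of n − k into at most k parts (subtract 1 from each part). So p(35, exactly 12) = p(23, parts ≤ 12). Computing via the recurrence p(m, j) = p(m, j−1) + p(m−j, j) gives 1116.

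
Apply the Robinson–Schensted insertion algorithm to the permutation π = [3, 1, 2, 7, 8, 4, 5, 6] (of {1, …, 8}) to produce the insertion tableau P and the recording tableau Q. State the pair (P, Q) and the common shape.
P = [1, 2, 4, 5, 6] / [3, 7, 8];  Q = [1, 3, 4, 5, 8] / [2, 6, 7];  common shape = (5, 3)

Row-insert the values π_1, π_2, … into P one at a time, bumping the leftmost entry strictly greater than the inserted value down to the next row. The recording tableau Q records, in position (i, j), the step at which that cell was added to P.
  Insert 3 (step 1): P = [3];  Q = [1]
  Insert 1 (step 2): P = [1] / [3];  Q = [1] / [2]
  Insert 2 (step 3): P = [1, 2] / [3];  Q = [1, 3] / [2]
  Insert 7 (step 4): P = [1, 2, 7] / [3];  Q = [1, 3, 4] / [2]
  Insert 8 (step 5): P = [1, 2, 7, 8] / [3];  Q = [1, 3, 4, 5] / [2]
  Insert 4 (step 6): P = [1, 2, 4, 8] / [3, 7];  Q = [1, 3, 4, 5] / [2, 6]
  Insert 5 (step 7): P = [1, 2, 4, 5] / [3, 7, 8];  Q = [1, 3, 4, 5] / [2, 6, 7]
  Insert 6 (step 8): P = [1, 2, 4, 5, 6] / [3, 7, 8];  Q = [1, 3, 4, 5, 8] / [2, 6, 7]
Final shape: (5, 3).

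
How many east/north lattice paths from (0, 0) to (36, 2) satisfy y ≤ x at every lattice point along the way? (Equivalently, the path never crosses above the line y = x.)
Number of paths = 665

By the reflection principle (André's argument), the number of monotone paths to (36, 2) with n ≤ m that never go above y = x is C(38, 36) − C(38, 37) = 703 − 38 = 665.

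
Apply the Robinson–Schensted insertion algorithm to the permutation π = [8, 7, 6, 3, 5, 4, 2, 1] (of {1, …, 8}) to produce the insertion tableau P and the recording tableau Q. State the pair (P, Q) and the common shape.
P = [1, 4] / [2] / [3] / [5] / [6] / [7] / [8];  Q = [1, 5] / [2] / [3] / [4] / [6] / [7] / [8];  common shape = (2, 1, 1, 1, 1, 1, 1)

Row-insert the values π_1, π_2, … into P one at a time, bumping the leftmost entry strictly greater than the inserted value down to the next row. The recording tableau Q records, in position (i, j), the step at which that cell was added to P.
  Insert 8 (step 1): P = [8];  Q = [1]
  Insert 7 (step 2): P = [7] / [8];  Q = [1] / [2]
  Insert 6 (step 3): P = [6] / [7] / [8];  Q = [1] / [2] / [3]
  Insert 3 (step 4): P = [3] / [6] / [7] / [8];  Q = [1] / [2] / [3] / [4]
  Insert 5 (step 5): P = [3, 5] / [6] / [7] / [8];  Q = [1, 5] / [2] / [3] / [4]
  Insert 4 (step 6): P = [3, 4] / [5] / [6] / [7] / [8];  Q = [1, 5] / [2] / [3] / [4] / [6]
  Insert 2 (step 7): P = [2, 4] / [3] / [5] / [6] / [7] / [8];  Q = [1, 5] / [2] / [3] / [4] / [6] / [7]
  Insert 1 (step 8): P = [1, 4] / [2] / [3] / [5] / [6] / [7] / [8];  Q = [1, 5] / [2] / [3] / [4] / [6] / [7] / [8]
Final shape: (2, 1, 1, 1, 1, 1, 1).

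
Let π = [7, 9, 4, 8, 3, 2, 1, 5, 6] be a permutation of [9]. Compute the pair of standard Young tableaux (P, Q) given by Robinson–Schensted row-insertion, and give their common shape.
P = [1, 5, 6] / [2, 8] / [3, 9] / [4] / [7];  Q = [1, 2, 9] / [3, 4] / [5, 8] / [6] / [7];  common shape = (3, 2, 2, 1, 1)

Row-insert the values π_1, π_2, … into P one at a time, bumping the leftmost entry strictly greater than the inserted value down to the next row. The recording tableau Q records, in position (i, j), the step at which that cell was added to P.
  Insert 7 (step 1): P = [7];  Q = [1]
  Insert 9 (step 2): P = [7, 9];  Q = [1, 2]
  Insert 4 (step 3): P = [4, 9] / [7];  Q = [1, 2] / [3]
  Insert 8 (step 4): P = [4, 8] / [7, 9];  Q = [1, 2] / [3, 4]
  Insert 3 (step 5): P = [3, 8] / [4, 9] / [7];  Q = [1, 2] / [3, 4] / [5]
  Insert 2 (step 6): P = [2, 8] / [3, 9] / [4] / [7];  Q = [1, 2] / [3, 4] / [5] / [6]
  Insert 1 (step 7): P = [1, 8] / [2, 9] / [3] / [4] / [7];  Q = [1, 2] / [3, 4] / [5] / [6] / [7]
  Insert 5 (step 8): P = [1, 5] / [2, 8] / [3, 9] / [4] / [7];  Q = [1, 2] / [3, 4] / [5, 8] / [6] / [7]
  Insert 6 (step 9): P = [1, 5, 6] / [2, 8] / [3, 9] / [4] / [7];  Q = [1, 2, 9] / [3, 4] / [5, 8] / [6] / [7]
Final shape: (3, 2, 2, 1, 1).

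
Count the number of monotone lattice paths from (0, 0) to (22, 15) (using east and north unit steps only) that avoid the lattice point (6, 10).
Number of paths = 9201244968

Total paths from (0, 0) to (22, 15): C(37, 22) = 9364199760. Paths through (6, 10): (paths (0, 0) → (6, 10)) × (paths (6, 10) → (22, 15)) = C(16, 6) · C(21, 16) = 8008 · 20349 = 162954792. Avoidance count = 9364199760 − 162954792 = 9201244968.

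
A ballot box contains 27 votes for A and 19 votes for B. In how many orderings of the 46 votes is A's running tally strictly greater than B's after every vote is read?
Strict-lead orderings = 722477682080

Total orderings of the 46 votes with 27 for A: C(46, 27) = 4154246671960. By the Bertrand ballot formula (Cycle Lemma / reflection principle), the number of orderings in which A is strictly ahead of B throughout is (p − q)/(p + q) · C(p + q, p) = (27 − 19)/(27 + 19) · 4154246671960 = 722477682080.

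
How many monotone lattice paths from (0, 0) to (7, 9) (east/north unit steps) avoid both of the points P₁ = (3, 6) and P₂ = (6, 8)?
Number of paths = 4174

Inclusion–exclusion. Total paths: C(16, 7) = 11440. Through P₁: C(9, 3)·C(7, 4) = 2940. Through P₂: C(14, 6)·C(2, 1) = 6006. Since P₁ is strictly southwest of P₂, a monotone path through both must visit P₁ then P₂; paths through both = C(9, 3)·C(5, 3)·C(2, 1) = 1680. Avoid both = 11440 − 2940 − 6006 + 1680 = 4174.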